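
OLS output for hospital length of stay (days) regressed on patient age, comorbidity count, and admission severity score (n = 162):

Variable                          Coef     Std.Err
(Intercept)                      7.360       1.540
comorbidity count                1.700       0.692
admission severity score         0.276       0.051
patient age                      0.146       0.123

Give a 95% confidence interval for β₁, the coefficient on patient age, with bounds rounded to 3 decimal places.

(-0.097, 0.389)

Read off: b = 0.146, SE = 0.123 for patient age.
df = n − k − 1 = 162 − 3 − 1 = 158.
t* = t_{0.025, 158} = 1.975092.
Margin = t* × SE = 1.975092 × 0.123 = 0.24294.
CI: 0.146 ± 0.24294 → (-0.097, 0.389).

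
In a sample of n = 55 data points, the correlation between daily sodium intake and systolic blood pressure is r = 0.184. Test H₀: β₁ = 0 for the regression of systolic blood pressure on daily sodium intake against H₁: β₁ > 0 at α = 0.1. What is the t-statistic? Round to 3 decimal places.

t = r·√(n − 2)/√(1 − r²) = 0.184·√53/√0.966144 = 1.363.
df = n − 2 = 53.
One-sided p ≈ 0.0894, which is < 0.1, so reject H₀.
There is evidence of a linear association between daily sodium intake and systolic blood pressure.

t = 1.363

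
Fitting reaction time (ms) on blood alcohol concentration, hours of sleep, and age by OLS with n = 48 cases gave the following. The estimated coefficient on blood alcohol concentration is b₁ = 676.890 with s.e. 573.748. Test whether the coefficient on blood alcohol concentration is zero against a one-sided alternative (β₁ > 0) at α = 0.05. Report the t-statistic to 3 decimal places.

t = 1.180

H₀: β₁ = 0 vs H₁: β₁ > 0.
t = (b₁ − β₁⁰)/SE = 676.890 / 573.748 = 1.180.
df = n − k − 1 = 48 − 3 − 1 = 44.
One-sided p ≈ 0.1222, which is ≥ 0.05, so fail to reject H₀.
The data do not give significant evidence that the true slope on blood alcohol concentration is positive, holding the other predictors fixed.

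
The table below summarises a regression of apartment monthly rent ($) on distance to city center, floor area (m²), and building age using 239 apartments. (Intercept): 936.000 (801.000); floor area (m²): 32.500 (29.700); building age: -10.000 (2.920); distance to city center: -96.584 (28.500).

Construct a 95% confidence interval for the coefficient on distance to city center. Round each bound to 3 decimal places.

Read off: b = -96.584, SE = 28.500 for distance to city center.
df = n − k − 1 = 239 − 3 − 1 = 235.
t* = t_{0.025, 235} = 1.97011.
Margin = t* × SE = 1.97011 × 28.500 = 56.14814.
CI: -96.584 ± 56.14814 → (-152.732, -40.436).

(-152.732, -40.436)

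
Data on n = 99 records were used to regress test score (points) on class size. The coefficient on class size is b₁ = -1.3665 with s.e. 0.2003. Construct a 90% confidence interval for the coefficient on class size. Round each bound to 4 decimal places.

(-1.6991, -1.0339)

df = n − 2 = 99 − 2 = 97.
t* = t_{0.05, 97} = 1.660715.
Margin = t* × SE = 1.660715 × 0.2003 = 0.332641.
CI: -1.3665 ± 0.332641 → (-1.6991, -1.0339).
With 90% confidence, each one-unit increase in class size is associated with a change of between -1.6991 and -1.0339 points in test score.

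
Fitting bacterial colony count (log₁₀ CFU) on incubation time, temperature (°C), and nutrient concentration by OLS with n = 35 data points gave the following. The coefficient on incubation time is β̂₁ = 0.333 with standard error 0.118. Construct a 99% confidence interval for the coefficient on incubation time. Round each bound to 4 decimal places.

df = n − k − 1 = 35 − 3 − 1 = 31.
t* = t_{0.005, 31} = 2.744042.
Margin = t* × SE = 2.744042 × 0.118 = 0.323797.
CI: 0.333 ± 0.323797 → (0.0092, 0.6568).
With 99% confidence, each one-unit increase in incubation time is associated with a change of between 0.0092 and 0.6568 log₁₀ CFU in bacterial colony count, holding the other predictors fixed.

(0.0092, 0.6568)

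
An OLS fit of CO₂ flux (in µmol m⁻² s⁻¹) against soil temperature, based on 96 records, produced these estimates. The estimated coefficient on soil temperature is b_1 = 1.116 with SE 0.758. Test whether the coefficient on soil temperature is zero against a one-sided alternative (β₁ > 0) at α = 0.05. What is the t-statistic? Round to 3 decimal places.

H₀: β₁ = 0 vs H₁: β₁ > 0.
t = (b_1 − β₁⁰)/SE = 1.116 / 0.758 = 1.472.
df = n − 2 = 96 − 2 = 94.
One-sided p ≈ 0.0721, which is ≥ 0.05, so fail to reject H₀.
The data do not give significant evidence that the true slope on soil temperature is positive.

t = 1.472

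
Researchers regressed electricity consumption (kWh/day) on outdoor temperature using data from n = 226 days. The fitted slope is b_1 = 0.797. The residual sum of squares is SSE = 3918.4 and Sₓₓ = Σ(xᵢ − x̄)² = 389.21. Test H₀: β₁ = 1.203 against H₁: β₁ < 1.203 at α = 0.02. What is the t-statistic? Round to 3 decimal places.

t = -1.915

MSE = SSE/(n − 2) = 3918.4/224 = 17.4929.
SE(b_1) = √(MSE/Sₓₓ) = √(17.4929/389.21) = 0.212001.
t = (0.797 − 1.203) / 0.212001 = -1.915.
df = n − 2 = 224.
One-sided p ≈ 0.0284, which is ≥ 0.02, so fail to reject H₀.
The data do not give significant evidence that the true slope on outdoor temperature is below 1.203 kWh/day per unit.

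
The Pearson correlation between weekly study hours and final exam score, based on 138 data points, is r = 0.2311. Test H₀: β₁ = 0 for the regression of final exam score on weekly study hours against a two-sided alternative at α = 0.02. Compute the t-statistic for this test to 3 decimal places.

t = r·√(n − 2)/√(1 − r²) = 0.2311·√136/√0.946593 = 2.770.
df = n − 2 = 136.
Two-sided p ≈ 0.0064, which is < 0.02, so reject H₀.
There is evidence of a linear association between weekly study hours and final exam score.

t = 2.770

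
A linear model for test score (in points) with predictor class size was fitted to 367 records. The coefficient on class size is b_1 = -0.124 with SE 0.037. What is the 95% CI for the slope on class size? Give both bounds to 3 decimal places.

(-0.197, -0.051)

df = n − 2 = 367 − 2 = 365.
t* = t_{0.025, 365} = 1.966485.
Margin = t* × SE = 1.966485 × 0.037 = 0.07276.
CI: -0.124 ± 0.07276 → (-0.197, -0.051).
With 95% confidence, each one-unit increase in class size is associated with a change of between -0.197 and -0.051 points in test score.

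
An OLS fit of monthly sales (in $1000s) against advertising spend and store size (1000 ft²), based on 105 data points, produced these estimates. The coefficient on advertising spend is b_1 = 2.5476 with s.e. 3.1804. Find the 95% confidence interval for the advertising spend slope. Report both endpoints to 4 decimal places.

(-3.7607, 8.8559)

df = n − k − 1 = 105 − 2 − 1 = 102.
t* = t_{0.025, 102} = 1.983495.
Margin = t* × SE = 1.983495 × 3.1804 = 6.308308.
CI: 2.5476 ± 6.308308 → (-3.7607, 8.8559).
With 95% confidence, each one-unit increase in advertising spend is associated with a change of between -3.7607 and 8.8559 $1000s in monthly sales, holding the other predictors fixed.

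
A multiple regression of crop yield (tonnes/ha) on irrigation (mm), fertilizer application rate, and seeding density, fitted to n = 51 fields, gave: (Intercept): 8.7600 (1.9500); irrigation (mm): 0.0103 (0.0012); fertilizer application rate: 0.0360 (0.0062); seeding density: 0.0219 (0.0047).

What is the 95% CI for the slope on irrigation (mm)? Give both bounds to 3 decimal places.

(0.008, 0.013)

Read off: b = 0.0103, SE = 0.0012 for irrigation (mm).
df = n − k − 1 = 51 − 3 − 1 = 47.
t* = t_{0.025, 47} = 2.011741.
Margin = t* × SE = 2.011741 × 0.0012 = 0.00241.
CI: 0.0103 ± 0.00241 → (0.008, 0.013).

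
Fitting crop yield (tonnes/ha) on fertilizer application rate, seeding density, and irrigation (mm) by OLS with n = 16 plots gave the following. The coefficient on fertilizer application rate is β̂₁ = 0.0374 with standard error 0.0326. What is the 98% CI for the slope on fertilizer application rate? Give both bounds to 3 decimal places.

df = n − k − 1 = 16 − 3 − 1 = 12.
t* = t_{0.01, 12} = 2.680998.
Margin = t* × SE = 2.680998 × 0.0326 = 0.08740.
CI: 0.0374 ± 0.08740 → (-0.050, 0.125).
With 98% confidence, each one-unit increase in fertilizer application rate is associated with a change of between -0.050 and 0.125 tonnes/ha in crop yield, holding the other predictors fixed.

(-0.050, 0.125)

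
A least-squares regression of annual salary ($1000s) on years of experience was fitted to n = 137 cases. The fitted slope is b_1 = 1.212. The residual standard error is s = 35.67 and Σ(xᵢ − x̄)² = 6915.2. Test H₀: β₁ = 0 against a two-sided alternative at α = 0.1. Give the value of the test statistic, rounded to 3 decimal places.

SE(b_1) = s/√Sₓₓ = 35.67/√6915.2 = 0.428944.
t = 1.212 / 0.428944 = 2.826.
df = n − 2 = 135.
Two-sided p ≈ 0.0054, which is < 0.1, so reject H₀.
There is evidence that years of experience is associated with annual salary.

t = 2.826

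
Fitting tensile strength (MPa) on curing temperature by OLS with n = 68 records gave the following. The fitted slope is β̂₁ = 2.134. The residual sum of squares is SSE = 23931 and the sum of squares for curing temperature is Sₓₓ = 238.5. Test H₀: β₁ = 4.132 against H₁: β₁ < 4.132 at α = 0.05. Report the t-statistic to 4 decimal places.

MSE = SSE/(n − 2) = 23931/66 = 362.591.
SE(β̂₁) = √(MSE/Sₓₓ) = √(362.591/238.5) = 1.233.
t = (2.134 − 4.132) / 1.233 = -1.6204.
df = n − 2 = 66.
One-sided p ≈ 0.0550, which is ≥ 0.05, so fail to reject H₀.
The data do not give significant evidence that the true slope on curing temperature is below 4.132 MPa per unit.

t = -1.6204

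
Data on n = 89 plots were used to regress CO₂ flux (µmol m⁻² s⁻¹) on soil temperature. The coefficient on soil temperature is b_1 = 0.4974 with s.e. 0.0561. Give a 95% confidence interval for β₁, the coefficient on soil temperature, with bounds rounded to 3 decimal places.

df = n − 2 = 89 − 2 = 87.
t* = t_{0.025, 87} = 1.987608.
Margin = t* × SE = 1.987608 × 0.0561 = 0.11150.
CI: 0.4974 ± 0.11150 → (0.386, 0.609).
With 95% confidence, each one-unit increase in soil temperature is associated with a change of between 0.386 and 0.609 µmol m⁻² s⁻¹ in CO₂ flux.

(0.386, 0.609)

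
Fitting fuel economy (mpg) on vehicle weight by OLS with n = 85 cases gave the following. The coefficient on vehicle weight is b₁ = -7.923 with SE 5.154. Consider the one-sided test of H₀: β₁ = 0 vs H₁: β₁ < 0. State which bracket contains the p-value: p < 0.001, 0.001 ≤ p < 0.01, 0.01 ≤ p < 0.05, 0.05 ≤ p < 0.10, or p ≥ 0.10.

0.05 ≤ p < 0.10

t = -7.923 / 5.154 = -1.537.
df = n − 2 = 85 − 2 = 83.
One-sided p = P(T_{83} < t) ≈ 0.0640.
So 0.05 ≤ p < 0.10.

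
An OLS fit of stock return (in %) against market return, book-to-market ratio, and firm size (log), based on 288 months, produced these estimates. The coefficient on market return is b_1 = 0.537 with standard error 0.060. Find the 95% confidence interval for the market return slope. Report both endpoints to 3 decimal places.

df = n − k − 1 = 288 − 3 − 1 = 284.
t* = t_{0.025, 284} = 1.968352.
Margin = t* × SE = 1.968352 × 0.060 = 0.11810.
CI: 0.537 ± 0.11810 → (0.419, 0.655).
With 95% confidence, each one-unit increase in market return is associated with a change of between 0.419 and 0.655 % in stock return, holding the other predictors fixed.

(0.419, 0.655)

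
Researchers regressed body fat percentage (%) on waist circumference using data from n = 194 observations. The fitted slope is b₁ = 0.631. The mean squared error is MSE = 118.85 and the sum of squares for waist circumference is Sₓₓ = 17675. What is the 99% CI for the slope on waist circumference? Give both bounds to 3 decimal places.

(0.418, 0.844)

SE(b₁) = √(MSE/Sₓₓ) = √(118.85/17675) = 0.0820011.
df = n − 2 = 192.
t* = t_{0.005, 192} = 2.601678.
Margin = t* × SE = 2.601678 × 0.0820011 = 0.21334.
CI: 0.631 ± 0.21334 → (0.418, 0.844).
With 99% confidence, each one-unit increase in waist circumference is associated with a change of between 0.418 and 0.844 % in body fat percentage.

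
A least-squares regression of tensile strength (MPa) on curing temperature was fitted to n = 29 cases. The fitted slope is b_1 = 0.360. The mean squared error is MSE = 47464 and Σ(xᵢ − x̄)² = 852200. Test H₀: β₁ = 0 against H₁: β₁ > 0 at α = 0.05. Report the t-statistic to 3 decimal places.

SE(b_1) = √(MSE/Sₓₓ) = √(47464/852200) = 0.236.
t = 0.360 / 0.236 = 1.525.
df = n − 2 = 27.
One-sided p ≈ 0.0694, which is ≥ 0.05, so fail to reject H₀.
The data do not give significant evidence that the true slope on curing temperature is positive.

t = 1.525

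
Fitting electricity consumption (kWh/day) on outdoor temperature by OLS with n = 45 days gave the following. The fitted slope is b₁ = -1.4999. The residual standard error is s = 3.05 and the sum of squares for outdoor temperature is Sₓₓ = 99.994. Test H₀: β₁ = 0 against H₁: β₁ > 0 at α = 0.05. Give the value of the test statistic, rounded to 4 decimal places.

SE(b₁) = s/√Sₓₓ = 3.05/√99.994 = 0.305009.
t = -1.4999 / 0.305009 = -4.9176.
df = n − 2 = 43.
One-sided p ≈ 1.0000, which is ≥ 0.05, so fail to reject H₀.
The data do not give significant evidence that the true slope on outdoor temperature is positive.

t = -4.9176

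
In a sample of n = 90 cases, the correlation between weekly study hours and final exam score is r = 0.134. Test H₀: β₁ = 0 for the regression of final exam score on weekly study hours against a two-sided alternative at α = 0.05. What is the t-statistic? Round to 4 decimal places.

t = r·√(n − 2)/√(1 − r²) = 0.134·√88/√0.982044 = 1.2685.
df = n − 2 = 88.
Two-sided p ≈ 0.2080, which is ≥ 0.05, so fail to reject H₀.
The data do not give significant evidence of a linear association between weekly study hours and final exam score.

t = 1.2685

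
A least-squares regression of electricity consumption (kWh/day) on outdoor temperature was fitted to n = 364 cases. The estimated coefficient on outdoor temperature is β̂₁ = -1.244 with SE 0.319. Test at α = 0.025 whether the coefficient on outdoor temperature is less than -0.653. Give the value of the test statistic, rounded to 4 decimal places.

t = -1.8527

H₀: β₁ = -0.653 vs H₁: β₁ < -0.653.
t = (β̂₁ − β₁⁰)/SE = (-1.244 − (-0.653)) / 0.319 = -1.8527.
df = n − 2 = 364 − 2 = 362.
One-sided p ≈ 0.0324, which is ≥ 0.025, so fail to reject H₀.
The data do not give significant evidence that the true slope on outdoor temperature is below -0.653 kWh/day per unit.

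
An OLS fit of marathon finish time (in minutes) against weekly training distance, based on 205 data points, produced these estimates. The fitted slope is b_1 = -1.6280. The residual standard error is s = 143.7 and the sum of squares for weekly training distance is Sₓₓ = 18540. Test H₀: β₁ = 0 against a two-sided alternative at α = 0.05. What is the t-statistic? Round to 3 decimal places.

t = -1.543

SE(b_1) = s/√Sₓₓ = 143.7/√18540 = 1.05536.
t = -1.6280 / 1.05536 = -1.543.
df = n − 2 = 203.
Two-sided p ≈ 0.1245, which is ≥ 0.05, so fail to reject H₀.
The data do not give significant evidence of an association between weekly training distance and marathon finish time.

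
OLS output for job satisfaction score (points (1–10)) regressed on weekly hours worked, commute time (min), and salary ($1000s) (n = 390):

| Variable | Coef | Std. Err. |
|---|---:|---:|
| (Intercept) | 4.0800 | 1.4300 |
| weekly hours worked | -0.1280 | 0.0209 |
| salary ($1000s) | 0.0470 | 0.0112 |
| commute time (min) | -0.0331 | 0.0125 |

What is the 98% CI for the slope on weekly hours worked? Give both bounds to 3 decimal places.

(-0.177, -0.079)

Read off: b = -0.1280, SE = 0.0209 for weekly hours worked.
df = n − k − 1 = 390 − 3 − 1 = 386.
t* = t_{0.01, 386} = 2.336047.
Margin = t* × SE = 2.336047 × 0.0209 = 0.04882.
CI: -0.1280 ± 0.04882 → (-0.177, -0.079).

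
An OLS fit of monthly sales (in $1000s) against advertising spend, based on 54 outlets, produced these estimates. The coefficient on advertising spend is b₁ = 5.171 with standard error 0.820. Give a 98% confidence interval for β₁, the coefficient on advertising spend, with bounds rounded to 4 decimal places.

(3.2028, 7.1392)

df = n − 2 = 54 − 2 = 52.
t* = t_{0.01, 52} = 2.400225.
Margin = t* × SE = 2.400225 × 0.820 = 1.968184.
CI: 5.171 ± 1.968184 → (3.2028, 7.1392).
With 98% confidence, each one-unit increase in advertising spend is associated with a change of between 3.2028 and 7.1392 $1000s in monthly sales.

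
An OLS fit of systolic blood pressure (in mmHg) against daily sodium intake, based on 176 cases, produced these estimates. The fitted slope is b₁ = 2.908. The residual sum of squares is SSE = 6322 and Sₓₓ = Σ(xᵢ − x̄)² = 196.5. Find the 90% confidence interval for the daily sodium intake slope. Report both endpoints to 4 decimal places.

(2.1969, 3.6191)

MSE = SSE/(n − 2) = 6322/174 = 36.3333.
SE(b₁) = √(MSE/Sₓₓ) = √(36.3333/196.5) = 0.430003.
df = n − 2 = 174.
t* = t_{0.05, 174} = 1.653658.
Margin = t* × SE = 1.653658 × 0.430003 = 0.711078.
CI: 2.908 ± 0.711078 → (2.1969, 3.6191).
With 90% confidence, each one-unit increase in daily sodium intake is associated with a change of between 2.1969 and 3.6191 mmHg in systolic blood pressure.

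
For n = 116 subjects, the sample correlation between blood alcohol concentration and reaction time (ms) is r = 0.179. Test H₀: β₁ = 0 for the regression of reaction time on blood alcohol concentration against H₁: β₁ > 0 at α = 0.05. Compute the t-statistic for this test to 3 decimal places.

t = 1.943

t = r·√(n − 2)/√(1 − r²) = 0.179·√114/√0.967959 = 1.943.
df = n − 2 = 114.
One-sided p ≈ 0.0273, which is < 0.05, so reject H₀.
There is evidence of a linear association between blood alcohol concentration and reaction time.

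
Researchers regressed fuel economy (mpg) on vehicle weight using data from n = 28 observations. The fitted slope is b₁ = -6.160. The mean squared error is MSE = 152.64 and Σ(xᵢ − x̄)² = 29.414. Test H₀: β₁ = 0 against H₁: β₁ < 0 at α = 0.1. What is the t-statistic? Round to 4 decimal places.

SE(b₁) = √(MSE/Sₓₓ) = √(152.64/29.414) = 2.27802.
t = -6.160 / 2.27802 = -2.7041.
df = n − 2 = 26.
One-sided p ≈ 0.0060, which is < 0.1, so reject H₀.
There is evidence that the true slope on vehicle weight is negative.

t = -2.7041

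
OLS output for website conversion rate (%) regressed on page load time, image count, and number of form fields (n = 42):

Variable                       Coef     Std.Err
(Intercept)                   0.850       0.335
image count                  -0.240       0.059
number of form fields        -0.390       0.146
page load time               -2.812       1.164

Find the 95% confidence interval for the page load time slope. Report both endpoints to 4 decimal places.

Read off: b = -2.812, SE = 1.164 for page load time.
df = n − k − 1 = 42 − 3 − 1 = 38.
t* = t_{0.025, 38} = 2.024394.
Margin = t* × SE = 2.024394 × 1.164 = 2.356395.
CI: -2.812 ± 2.356395 → (-5.1684, -0.4556).

(-5.1684, -0.4556)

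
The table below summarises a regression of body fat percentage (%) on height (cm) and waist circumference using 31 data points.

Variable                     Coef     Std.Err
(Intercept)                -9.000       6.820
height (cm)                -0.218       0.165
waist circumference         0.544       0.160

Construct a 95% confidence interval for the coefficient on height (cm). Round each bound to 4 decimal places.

(-0.5560, 0.1200)

Read off: b = -0.218, SE = 0.165 for height (cm).
df = n − k − 1 = 31 − 2 − 1 = 28.
t* = t_{0.025, 28} = 2.048407.
Margin = t* × SE = 2.048407 × 0.165 = 0.337987.
CI: -0.218 ± 0.337987 → (-0.5560, 0.1200).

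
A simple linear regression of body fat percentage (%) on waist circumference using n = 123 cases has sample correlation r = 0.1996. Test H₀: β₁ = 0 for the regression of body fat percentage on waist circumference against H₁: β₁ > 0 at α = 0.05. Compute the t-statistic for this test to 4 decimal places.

t = r·√(n − 2)/√(1 − r²) = 0.1996·√121/√0.96016 = 2.2407.
df = n − 2 = 121.
One-sided p ≈ 0.0134, which is < 0.05, so reject H₀.
There is evidence of a linear association between waist circumference and body fat percentage.

t = 2.2407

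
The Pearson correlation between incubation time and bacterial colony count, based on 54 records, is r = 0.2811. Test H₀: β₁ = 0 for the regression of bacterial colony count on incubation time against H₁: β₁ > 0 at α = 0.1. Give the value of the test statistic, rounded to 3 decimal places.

t = 2.112

t = r·√(n − 2)/√(1 − r²) = 0.2811·√52/√0.920983 = 2.112.
df = n − 2 = 52.
One-sided p ≈ 0.0197, which is < 0.1, so reject H₀.
There is evidence of a linear association between incubation time and bacterial colony count.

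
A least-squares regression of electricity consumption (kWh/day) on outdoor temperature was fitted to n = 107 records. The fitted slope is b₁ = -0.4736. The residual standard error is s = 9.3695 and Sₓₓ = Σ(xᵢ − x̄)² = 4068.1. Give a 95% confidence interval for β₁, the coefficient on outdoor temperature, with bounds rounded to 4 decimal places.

(-0.7649, -0.1823)

SE(b₁) = s/√Sₓₓ = 9.3695/√4068.1 = 0.1469.
df = n − 2 = 105.
t* = t_{0.025, 105} = 1.982815.
Margin = t* × SE = 1.982815 × 0.1469 = 0.291275.
CI: -0.4736 ± 0.291275 → (-0.7649, -0.1823).
With 95% confidence, each one-unit increase in outdoor temperature is associated with a change of between -0.7649 and -0.1823 kWh/day in electricity consumption.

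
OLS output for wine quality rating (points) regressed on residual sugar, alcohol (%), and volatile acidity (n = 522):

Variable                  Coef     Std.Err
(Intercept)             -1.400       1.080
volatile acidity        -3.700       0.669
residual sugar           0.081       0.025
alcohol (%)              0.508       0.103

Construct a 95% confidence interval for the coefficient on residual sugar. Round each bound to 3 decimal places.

Read off: b = 0.081, SE = 0.025 for residual sugar.
df = n − k − 1 = 522 − 3 − 1 = 518.
t* = t_{0.025, 518} = 1.964554.
Margin = t* × SE = 1.964554 × 0.025 = 0.04911.
CI: 0.081 ± 0.04911 → (0.032, 0.130).

(0.032, 0.130)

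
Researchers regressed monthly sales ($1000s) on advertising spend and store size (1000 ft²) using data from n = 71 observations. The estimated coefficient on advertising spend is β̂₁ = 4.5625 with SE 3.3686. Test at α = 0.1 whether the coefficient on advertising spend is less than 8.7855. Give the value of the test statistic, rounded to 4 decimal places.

t = -1.2536

H₀: β₁ = 8.7855 vs H₁: β₁ < 8.7855.
t = (β̂₁ − β₁⁰)/SE = (4.5625 − 8.7855) / 3.3686 = -1.2536.
df = n − k − 1 = 71 − 2 − 1 = 68.
One-sided p ≈ 0.1071, which is ≥ 0.1, so fail to reject H₀.
The data do not give significant evidence that the true slope on advertising spend is below 8.7855 $1000s per unit, holding the other predictors fixed.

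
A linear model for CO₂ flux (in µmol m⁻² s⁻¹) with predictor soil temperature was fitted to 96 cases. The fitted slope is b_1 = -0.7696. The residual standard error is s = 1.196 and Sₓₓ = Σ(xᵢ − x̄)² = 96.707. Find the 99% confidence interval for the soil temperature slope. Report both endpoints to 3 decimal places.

SE(b_1) = s/√Sₓₓ = 1.196/√96.707 = 0.121619.
df = n − 2 = 94.
t* = t_{0.005, 94} = 2.629148.
Margin = t* × SE = 2.629148 × 0.121619 = 0.31975.
CI: -0.7696 ± 0.31975 → (-1.089, -0.450).
With 99% confidence, each one-unit increase in soil temperature is associated with a change of between -1.089 and -0.450 µmol m⁻² s⁻¹ in CO₂ flux.

(-1.089, -0.450)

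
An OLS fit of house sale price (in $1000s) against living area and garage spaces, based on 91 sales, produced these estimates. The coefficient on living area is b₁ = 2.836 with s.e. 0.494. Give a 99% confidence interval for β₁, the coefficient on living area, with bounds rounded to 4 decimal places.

(1.5354, 4.1366)

df = n − k − 1 = 91 − 2 − 1 = 88.
t* = t_{0.005, 88} = 2.632858.
Margin = t* × SE = 2.632858 × 0.494 = 1.300632.
CI: 2.836 ± 1.300632 → (1.5354, 4.1366).
With 99% confidence, each one-unit increase in living area is associated with a change of between 1.5354 and 4.1366 $1000s in house sale price, holding the other predictors fixed.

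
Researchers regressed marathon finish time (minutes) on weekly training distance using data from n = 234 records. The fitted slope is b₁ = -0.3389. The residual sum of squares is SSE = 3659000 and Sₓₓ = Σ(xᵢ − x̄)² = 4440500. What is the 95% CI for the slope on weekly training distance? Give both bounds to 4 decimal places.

MSE = SSE/(n − 2) = 3659000/232 = 15771.6.
SE(b₁) = √(MSE/Sₓₓ) = √(15771.6/4440500) = 0.0595966.
df = n − 2 = 232.
t* = t_{0.025, 232} = 1.970242.
Margin = t* × SE = 1.970242 × 0.0595966 = 0.117420.
CI: -0.3389 ± 0.117420 → (-0.4563, -0.2215).
With 95% confidence, each one-unit increase in weekly training distance is associated with a change of between -0.4563 and -0.2215 minutes in marathon finish time.

(-0.4563, -0.2215)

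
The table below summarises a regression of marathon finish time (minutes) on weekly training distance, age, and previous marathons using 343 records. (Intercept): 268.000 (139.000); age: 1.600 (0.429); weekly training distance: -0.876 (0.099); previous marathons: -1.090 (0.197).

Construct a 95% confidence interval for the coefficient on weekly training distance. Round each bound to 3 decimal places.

(-1.071, -0.681)

Read off: b = -0.876, SE = 0.099 for weekly training distance.
df = n − k − 1 = 343 − 3 − 1 = 339.
t* = t_{0.025, 339} = 1.966986.
Margin = t* × SE = 1.966986 × 0.099 = 0.19473.
CI: -0.876 ± 0.19473 → (-1.071, -0.681).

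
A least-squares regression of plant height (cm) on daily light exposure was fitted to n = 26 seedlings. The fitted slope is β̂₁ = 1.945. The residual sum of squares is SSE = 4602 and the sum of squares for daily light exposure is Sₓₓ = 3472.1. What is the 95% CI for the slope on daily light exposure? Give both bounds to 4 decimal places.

MSE = SSE/(n − 2) = 4602/24 = 191.75.
SE(β̂₁) = √(MSE/Sₓₓ) = √(191.75/3472.1) = 0.235002.
df = n − 2 = 24.
t* = t_{0.025, 24} = 2.063899.
Margin = t* × SE = 2.063899 × 0.235002 = 0.485020.
CI: 1.945 ± 0.485020 → (1.4600, 2.4300).
With 95% confidence, each one-unit increase in daily light exposure is associated with a change of between 1.4600 and 2.4300 cm in plant height.

(1.4600, 2.4300)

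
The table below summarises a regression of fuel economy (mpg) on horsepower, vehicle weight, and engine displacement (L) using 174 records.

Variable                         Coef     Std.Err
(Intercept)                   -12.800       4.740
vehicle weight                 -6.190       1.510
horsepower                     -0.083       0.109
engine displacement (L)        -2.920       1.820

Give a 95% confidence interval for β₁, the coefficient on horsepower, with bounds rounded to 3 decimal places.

(-0.298, 0.132)

Read off: b = -0.083, SE = 0.109 for horsepower.
df = n − k − 1 = 174 − 3 − 1 = 170.
t* = t_{0.025, 170} = 1.974017.
Margin = t* × SE = 1.974017 × 0.109 = 0.21517.
CI: -0.083 ± 0.21517 → (-0.298, 0.132).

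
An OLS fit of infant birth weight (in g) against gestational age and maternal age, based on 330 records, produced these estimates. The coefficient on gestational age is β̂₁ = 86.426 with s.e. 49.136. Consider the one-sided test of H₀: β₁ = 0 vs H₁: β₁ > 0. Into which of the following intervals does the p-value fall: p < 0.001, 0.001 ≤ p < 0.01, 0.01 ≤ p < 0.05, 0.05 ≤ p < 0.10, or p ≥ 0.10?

0.01 ≤ p < 0.05

t = 86.426 / 49.136 = 1.759.
df = n − k − 1 = 330 − 2 − 1 = 327.
One-sided p = P(T_{327} > t) ≈ 0.0398.
So 0.01 ≤ p < 0.05.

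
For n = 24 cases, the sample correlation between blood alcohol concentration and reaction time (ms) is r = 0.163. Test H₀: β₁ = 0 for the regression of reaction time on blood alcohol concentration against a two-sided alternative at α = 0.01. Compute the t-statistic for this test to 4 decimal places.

t = r·√(n − 2)/√(1 − r²) = 0.163·√22/√0.973431 = 0.7749.
df = n − 2 = 22.
Two-sided p ≈ 0.4466, which is ≥ 0.01, so fail to reject H₀.
The data do not give significant evidence of a linear association between blood alcohol concentration and reaction time.

t = 0.7749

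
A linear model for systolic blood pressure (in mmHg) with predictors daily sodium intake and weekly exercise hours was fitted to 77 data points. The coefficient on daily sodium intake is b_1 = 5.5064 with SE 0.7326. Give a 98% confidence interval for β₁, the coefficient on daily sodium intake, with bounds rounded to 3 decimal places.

df = n − k − 1 = 77 − 2 − 1 = 74.
t* = t_{0.01, 74} = 2.377802.
Margin = t* × SE = 2.377802 × 0.7326 = 1.74198.
CI: 5.5064 ± 1.74198 → (3.764, 7.248).
With 98% confidence, each one-unit increase in daily sodium intake is associated with a change of between 3.764 and 7.248 mmHg in systolic blood pressure, holding the other predictors fixed.

(3.764, 7.248)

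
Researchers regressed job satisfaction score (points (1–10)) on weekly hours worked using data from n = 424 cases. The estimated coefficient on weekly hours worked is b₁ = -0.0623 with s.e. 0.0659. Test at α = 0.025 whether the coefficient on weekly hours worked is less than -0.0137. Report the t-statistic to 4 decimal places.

t = -0.7375

H₀: β₁ = -0.0137 vs H₁: β₁ < -0.0137.
t = (b₁ − β₁⁰)/SE = (-0.0623 − (-0.0137)) / 0.0659 = -0.7375.
df = n − 2 = 424 − 2 = 422.
One-sided p ≈ 0.2306, which is ≥ 0.025, so fail to reject H₀.
The data do not give significant evidence that the true slope on weekly hours worked is below -0.0137 points (1–10) per unit.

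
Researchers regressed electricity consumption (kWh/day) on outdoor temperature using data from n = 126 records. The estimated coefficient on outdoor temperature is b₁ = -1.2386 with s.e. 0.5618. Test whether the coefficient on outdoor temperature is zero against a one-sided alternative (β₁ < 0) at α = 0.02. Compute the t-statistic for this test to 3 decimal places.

t = -2.205

H₀: β₁ = 0 vs H₁: β₁ < 0.
t = (b₁ − β₁⁰)/SE = -1.2386 / 0.5618 = -2.205.
df = n − 2 = 126 − 2 = 124.
One-sided p ≈ 0.0147, which is < 0.02, so reject H₀.
There is evidence that the true slope on outdoor temperature is negative.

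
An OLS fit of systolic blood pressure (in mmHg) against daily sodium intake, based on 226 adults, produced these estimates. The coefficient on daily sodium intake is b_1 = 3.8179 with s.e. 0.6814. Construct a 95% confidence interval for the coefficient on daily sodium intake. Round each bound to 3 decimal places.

(2.475, 5.161)

df = n − 2 = 226 − 2 = 224.
t* = t_{0.025, 224} = 1.970611.
Margin = t* × SE = 1.970611 × 0.6814 = 1.34277.
CI: 3.8179 ± 1.34277 → (2.475, 5.161).
With 95% confidence, each one-unit increase in daily sodium intake is associated with a change of between 2.475 and 5.161 mmHg in systolic blood pressure.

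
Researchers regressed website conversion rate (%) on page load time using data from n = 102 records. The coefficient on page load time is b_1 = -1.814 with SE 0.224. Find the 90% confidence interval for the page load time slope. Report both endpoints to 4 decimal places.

(-2.1859, -1.4421)

df = n − 2 = 102 − 2 = 100.
t* = t_{0.05, 100} = 1.660234.
Margin = t* × SE = 1.660234 × 0.224 = 0.371892.
CI: -1.814 ± 0.371892 → (-2.1859, -1.4421).
With 90% confidence, each one-unit increase in page load time is associated with a change of between -2.1859 and -1.4421 % in website conversion rate.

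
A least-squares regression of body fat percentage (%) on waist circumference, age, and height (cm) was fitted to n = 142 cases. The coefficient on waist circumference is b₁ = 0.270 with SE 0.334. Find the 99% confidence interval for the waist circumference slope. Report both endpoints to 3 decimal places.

(-0.602, 1.142)

df = n − k − 1 = 142 − 3 − 1 = 138.
t* = t_{0.005, 138} = 2.611925.
Margin = t* × SE = 2.611925 × 0.334 = 0.87238.
CI: 0.270 ± 0.87238 → (-0.602, 1.142).
With 99% confidence, each one-unit increase in waist circumference is associated with a change of between -0.602 and 1.142 % in body fat percentage, holding the other predictors fixed.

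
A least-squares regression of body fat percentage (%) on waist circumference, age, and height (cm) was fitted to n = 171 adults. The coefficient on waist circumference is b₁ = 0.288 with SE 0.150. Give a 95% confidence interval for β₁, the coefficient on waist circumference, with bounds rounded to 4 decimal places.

df = n − k − 1 = 171 − 3 − 1 = 167.
t* = t_{0.025, 167} = 1.974271.
Margin = t* × SE = 1.974271 × 0.150 = 0.296141.
CI: 0.288 ± 0.296141 → (-0.0081, 0.5841).
With 95% confidence, each one-unit increase in waist circumference is associated with a change of between -0.0081 and 0.5841 % in body fat percentage, holding the other predictors fixed.

(-0.0081, 0.5841)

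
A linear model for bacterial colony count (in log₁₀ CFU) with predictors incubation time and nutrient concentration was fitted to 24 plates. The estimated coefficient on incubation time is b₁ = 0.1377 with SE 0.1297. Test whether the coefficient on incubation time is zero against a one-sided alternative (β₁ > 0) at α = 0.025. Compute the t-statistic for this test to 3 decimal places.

t = 1.062

H₀: β₁ = 0 vs H₁: β₁ > 0.
t = (b₁ − β₁⁰)/SE = 0.1377 / 0.1297 = 1.062.
df = n − k − 1 = 24 − 2 − 1 = 21.
One-sided p ≈ 0.1502, which is ≥ 0.025, so fail to reject H₀.
The data do not give significant evidence that the true slope on incubation time is positive, holding the other predictors fixed.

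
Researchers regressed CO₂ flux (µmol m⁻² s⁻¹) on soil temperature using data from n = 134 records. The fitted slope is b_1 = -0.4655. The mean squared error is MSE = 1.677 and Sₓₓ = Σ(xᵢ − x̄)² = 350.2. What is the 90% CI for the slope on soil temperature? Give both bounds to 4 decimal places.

SE(b_1) = √(MSE/Sₓₓ) = √(1.677/350.2) = 0.0692004.
df = n − 2 = 132.
t* = t_{0.05, 132} = 1.656479.
Margin = t* × SE = 1.656479 × 0.0692004 = 0.114629.
CI: -0.4655 ± 0.114629 → (-0.5801, -0.3509).
With 90% confidence, each one-unit increase in soil temperature is associated with a change of between -0.5801 and -0.3509 µmol m⁻² s⁻¹ in CO₂ flux.

(-0.5801, -0.3509)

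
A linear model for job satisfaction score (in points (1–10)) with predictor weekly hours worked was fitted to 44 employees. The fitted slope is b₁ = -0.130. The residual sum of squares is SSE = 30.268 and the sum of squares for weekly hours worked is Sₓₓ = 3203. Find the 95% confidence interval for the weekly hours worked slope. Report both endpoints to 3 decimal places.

(-0.160, -0.100)

MSE = SSE/(n − 2) = 30.268/42 = 0.720667.
SE(b₁) = √(MSE/Sₓₓ) = √(0.720667/3203) = 0.0149999.
df = n − 2 = 42.
t* = t_{0.025, 42} = 2.018082.
Margin = t* × SE = 2.018082 × 0.0149999 = 0.03027.
CI: -0.130 ± 0.03027 → (-0.160, -0.100).
With 95% confidence, each one-unit increase in weekly hours worked is associated with a change of between -0.160 and -0.100 points (1–10) in job satisfaction score.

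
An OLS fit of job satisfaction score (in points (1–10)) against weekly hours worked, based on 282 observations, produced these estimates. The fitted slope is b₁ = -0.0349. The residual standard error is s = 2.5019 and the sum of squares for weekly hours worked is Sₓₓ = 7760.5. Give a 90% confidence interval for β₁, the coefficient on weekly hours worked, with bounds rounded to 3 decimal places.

SE(b₁) = s/√Sₓₓ = 2.5019/√7760.5 = 0.0284004.
df = n − 2 = 280.
t* = t_{0.05, 280} = 1.650314.
Margin = t* × SE = 1.650314 × 0.0284004 = 0.04687.
CI: -0.0349 ± 0.04687 → (-0.082, 0.012).
With 90% confidence, each one-unit increase in weekly hours worked is associated with a change of between -0.082 and 0.012 points (1–10) in job satisfaction score.

(-0.082, 0.012)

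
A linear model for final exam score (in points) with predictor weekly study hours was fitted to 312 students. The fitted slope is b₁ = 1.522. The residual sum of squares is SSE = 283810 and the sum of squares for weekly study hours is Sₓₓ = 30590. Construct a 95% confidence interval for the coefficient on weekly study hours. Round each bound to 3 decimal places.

(1.182, 1.862)

MSE = SSE/(n − 2) = 283810/310 = 915.516.
SE(b₁) = √(MSE/Sₓₓ) = √(915.516/30590) = 0.172999.
df = n − 2 = 310.
t* = t_{0.025, 310} = 1.967646.
Margin = t* × SE = 1.967646 × 0.172999 = 0.34040.
CI: 1.522 ± 0.34040 → (1.182, 1.862).
With 95% confidence, each one-unit increase in weekly study hours is associated with a change of between 1.182 and 1.862 points in final exam score.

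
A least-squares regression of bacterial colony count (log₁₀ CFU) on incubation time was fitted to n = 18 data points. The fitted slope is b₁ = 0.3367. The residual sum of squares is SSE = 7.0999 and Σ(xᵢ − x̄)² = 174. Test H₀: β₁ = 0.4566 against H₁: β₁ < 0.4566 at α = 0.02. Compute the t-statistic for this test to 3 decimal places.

t = -2.374

MSE = SSE/(n − 2) = 7.0999/16 = 0.443744.
SE(b₁) = √(MSE/Sₓₓ) = √(0.443744/174) = 0.0505.
t = (0.3367 − 0.4566) / 0.0505 = -2.374.
df = n − 2 = 16.
One-sided p ≈ 0.0152, which is < 0.02, so reject H₀.
There is evidence that the true slope on incubation time is below 0.4566 log₁₀ CFU per unit.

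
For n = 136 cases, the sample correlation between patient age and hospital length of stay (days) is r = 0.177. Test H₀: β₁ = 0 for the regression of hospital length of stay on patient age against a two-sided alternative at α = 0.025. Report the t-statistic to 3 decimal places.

t = r·√(n − 2)/√(1 − r²) = 0.177·√134/√0.968671 = 2.082.
df = n − 2 = 134.
Two-sided p ≈ 0.0393, which is ≥ 0.025, so fail to reject H₀.
The data do not give significant evidence of a linear association between patient age and hospital length of stay.

t = 2.082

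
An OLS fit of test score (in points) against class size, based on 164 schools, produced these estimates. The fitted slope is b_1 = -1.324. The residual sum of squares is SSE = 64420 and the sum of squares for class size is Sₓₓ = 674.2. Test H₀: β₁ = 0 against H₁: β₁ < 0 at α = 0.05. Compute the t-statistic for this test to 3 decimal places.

MSE = SSE/(n − 2) = 64420/162 = 397.654.
SE(b_1) = √(MSE/Sₓₓ) = √(397.654/674.2) = 0.767995.
t = -1.324 / 0.767995 = -1.724.
df = n − 2 = 162.
One-sided p ≈ 0.0433, which is < 0.05, so reject H₀.
There is evidence that the true slope on class size is negative.

t = -1.724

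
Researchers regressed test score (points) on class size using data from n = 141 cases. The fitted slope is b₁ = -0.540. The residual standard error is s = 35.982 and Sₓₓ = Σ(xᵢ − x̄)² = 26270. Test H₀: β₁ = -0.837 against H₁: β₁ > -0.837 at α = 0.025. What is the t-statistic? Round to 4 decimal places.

SE(b₁) = s/√Sₓₓ = 35.982/√26270 = 0.222001.
t = (-0.540 − (-0.837)) / 0.222001 = 1.3378.
df = n − 2 = 139.
One-sided p ≈ 0.0916, which is ≥ 0.025, so fail to reject H₀.
The data do not give significant evidence that the true slope on class size exceeds -0.837 points per unit.

t = 1.3378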